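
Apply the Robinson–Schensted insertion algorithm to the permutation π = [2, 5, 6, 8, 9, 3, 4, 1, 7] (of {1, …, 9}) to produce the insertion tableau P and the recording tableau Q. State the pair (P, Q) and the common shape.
P = [1, 3, 4, 7, 9] / [2, 6, 8] / [5];  Q = [1, 2, 3, 4, 5] / [6, 7, 9] / [8];  common shape = (5, 3, 1)

Row-insert the values π_1, π_2, … into P one at a time, bumping the leftmost entry strictly greater than the inserted value down to the next row. The recording tableau Q records, in position (i, j), the step at which that cell was added to P.
  Insert 2 (step 1): P = [2];  Q = [1]
  Insert 5 (step 2): P = [2, 5];  Q = [1, 2]
  Insert 6 (step 3): P = [2, 5, 6];  Q = [1, 2, 3]
  Insert 8 (step 4): P = [2, 5, 6, 8];  Q = [1, 2, 3, 4]
  Insert 9 (step 5): P = [2, 5, 6, 8, 9];  Q = [1, 2, 3, 4, 5]
  Insert 3 (step 6): P = [2, 3, 6, 8, 9] / [5];  Q = [1, 2, 3, 4, 5] / [6]
  Insert 4 (step 7): P = [2, 3, 4, 8, 9] / [5, 6];  Q = [1, 2, 3, 4, 5] / [6, 7]
  Insert 1 (step 8): P = [1, 3, 4, 8, 9] / [2, 6] / [5];  Q = [1, 2, 3, 4, 5] / [6, 7] / [8]
  Insert 7 (step 9): P = [1, 3, 4, 7, 9] / [2, 6, 8] / [5];  Q = [1, 2, 3, 4, 5] / [6, 7, 9] / [8]
Final shape: (5, 3, 1).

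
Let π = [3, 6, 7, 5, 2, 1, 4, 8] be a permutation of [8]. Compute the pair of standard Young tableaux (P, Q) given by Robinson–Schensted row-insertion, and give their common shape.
P = [1, 4, 7, 8] / [2, 5] / [3] / [6];  Q = [1, 2, 3, 8] / [4, 7] / [5] / [6];  common shape = (4, 2, 1, 1)

Row-insert the values π_1, π_2, … into P one at a time, bumping the leftmost entry strictly greater than the inserted value down to the next row. The recording tableau Q records, in position (i, j), the step at which that cell was added to P.
  Insert 3 (step 1): P = [3];  Q = [1]
  Insert 6 (step 2): P = [3, 6];  Q = [1, 2]
  Insert 7 (step 3): P = [3, 6, 7];  Q = [1, 2, 3]
  Insert 5 (step 4): P = [3, 5, 7] / [6];  Q = [1, 2, 3] / [4]
  Insert 2 (step 5): P = [2, 5, 7] / [3] / [6];  Q = [1, 2, 3] / [4] / [5]
  Insert 1 (step 6): P = [1, 5, 7] / [2] / [3] / [6];  Q = [1, 2, 3] / [4] / [5] / [6]
  Insert 4 (step 7): P = [1, 4, 7] / [2, 5] / [3] / [6];  Q = [1, 2, 3] / [4, 7] / [5] / [6]
  Insert 8 (step 8): P = [1, 4, 7, 8] / [2, 5] / [3] / [6];  Q = [1, 2, 3, 8] / [4, 7] / [5] / [6]
Final shape: (4, 2, 1, 1).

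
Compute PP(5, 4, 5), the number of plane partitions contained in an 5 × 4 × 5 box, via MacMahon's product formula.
PP(5, 4, 5) = 16818516

Evaluate the triple product over i = 1..5, j = 1..4, k = 1..5. The factors are (2/1) · (3/2) · (4/3) · (5/4) · (6/5) · (3/2) · (4/3) · (5/4) · … (100 factors total). The numerators and denominators telescope so the product is an integer; carrying out the multiplication exactly gives PP(5, 4, 5) = 16818516.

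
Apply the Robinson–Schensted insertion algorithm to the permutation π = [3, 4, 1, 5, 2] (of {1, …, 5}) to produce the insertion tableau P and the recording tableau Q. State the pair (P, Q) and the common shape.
P = [1, 2, 5] / [3, 4];  Q = [1, 2, 4] / [3, 5];  common shape = (3, 2)

Row-insert the values π_1, π_2, … into P one at a time, bumping the leftmost entry strictly greater than the inserted value down to the next row. The recording tableau Q records, in position (i, j), the step at which that cell was added to P.
  Insert 3 (step 1): P = [3];  Q = [1]
  Insert 4 (step 2): P = [3, 4];  Q = [1, 2]
  Insert 1 (step 3): P = [1, 4] / [3];  Q = [1, 2] / [3]
  Insert 5 (step 4): P = [1, 4, 5] / [3];  Q = [1, 2, 4] / [3]
  Insert 2 (step 5): P = [1, 2, 5] / [3, 4];  Q = [1, 2, 4] / [3, 5]
Final shape: (3, 2).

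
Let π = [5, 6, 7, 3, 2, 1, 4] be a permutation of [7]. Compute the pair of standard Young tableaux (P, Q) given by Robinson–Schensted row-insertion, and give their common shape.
P = [1, 4, 7] / [2, 6] / [3] / [5];  Q = [1, 2, 3] / [4, 7] / [5] / [6];  common shape = (3, 2, 1, 1)

Row-insert the values π_1, π_2, … into P one at a time, bumping the leftmost entry strictly greater than the inserted value down to the next row. The recording tableau Q records, in position (i, j), the step at which that cell was added to P.
  Insert 5 (step 1): P = [5];  Q = [1]
  Insert 6 (step 2): P = [5, 6];  Q = [1, 2]
  Insert 7 (step 3): P = [5, 6, 7];  Q = [1, 2, 3]
  Insert 3 (step 4): P = [3, 6, 7] / [5];  Q = [1, 2, 3] / [4]
  Insert 2 (step 5): P = [2, 6, 7] / [3] / [5];  Q = [1, 2, 3] / [4] / [5]
  Insert 1 (step 6): P = [1, 6, 7] / [2] / [3] / [5];  Q = [1, 2, 3] / [4] / [5] / [6]
  Insert 4 (step 7): P = [1, 4, 7] / [2, 6] / [3] / [5];  Q = [1, 2, 3] / [4, 7] / [5] / [6]
Final shape: (3, 2, 1, 1).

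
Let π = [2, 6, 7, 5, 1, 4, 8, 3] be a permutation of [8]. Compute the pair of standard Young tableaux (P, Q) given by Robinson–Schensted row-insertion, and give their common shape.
P = [1, 3, 7, 8] / [2, 4] / [5] / [6];  Q = [1, 2, 3, 7] / [4, 6] / [5] / [8];  common shape = (4, 2, 1, 1)

Row-insert the values π_1, π_2, … into P one at a time, bumping the leftmost entry strictly greater than the inserted value down to the next row. The recording tableau Q records, in position (i, j), the step at which that cell was added to P.
  Insert 2 (step 1): P = [2];  Q = [1]
  Insert 6 (step 2): P = [2, 6];  Q = [1, 2]
  Insert 7 (step 3): P = [2, 6, 7];  Q = [1, 2, 3]
  Insert 5 (step 4): P = [2, 5, 7] / [6];  Q = [1, 2, 3] / [4]
  Insert 1 (step 5): P = [1, 5, 7] / [2] / [6];  Q = [1, 2, 3] / [4] / [5]
  Insert 4 (step 6): P = [1, 4, 7] / [2, 5] / [6];  Q = [1, 2, 3] / [4, 6] / [5]
  Insert 8 (step 7): P = [1, 4, 7, 8] / [2, 5] / [6];  Q = [1, 2, 3, 7] / [4, 6] / [5]
  Insert 3 (step 8): P = [1, 3, 7, 8] / [2, 4] / [5] / [6];  Q = [1, 2, 3, 7] / [4, 6] / [5] / [8]
Final shape: (4, 2, 1, 1).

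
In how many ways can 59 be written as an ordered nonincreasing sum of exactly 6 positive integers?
p(59, 6 parts) = 11720

Partitions of n into exactly k parts are in bijection with partitions of n − k into at most k parts (subtract 1 from each part). So p(59, exactly 6) = p(53, parts ≤ 6). Computing via the recurrence p(m, j) = p(m, j−1) + p(m−j, j) gives 11720.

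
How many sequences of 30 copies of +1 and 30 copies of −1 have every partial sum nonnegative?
C_30 = 3814986502092304

These ballot sequences are counted by the Catalan number C_n = (1/(n + 1)) · C(2n, n). For n = 30: C_30 = (1/31) · C(60, 30) = 118264581564861424/31 = 3814986502092304.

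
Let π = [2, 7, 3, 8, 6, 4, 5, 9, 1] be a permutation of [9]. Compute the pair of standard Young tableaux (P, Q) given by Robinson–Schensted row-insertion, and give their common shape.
P = [1, 3, 4, 5, 9] / [2, 8] / [6] / [7];  Q = [1, 2, 4, 7, 8] / [3, 5] / [6] / [9];  common shape = (5, 2, 1, 1)

Row-insert the values π_1, π_2, … into P one at a time, bumping the leftmost entry strictly greater than the inserted value down to the next row. The recording tableau Q records, in position (i, j), the step at which that cell was added to P.
  Insert 2 (step 1): P = [2];  Q = [1]
  Insert 7 (step 2): P = [2, 7];  Q = [1, 2]
  Insert 3 (step 3): P = [2, 3] / [7];  Q = [1, 2] / [3]
  Insert 8 (step 4): P = [2, 3, 8] / [7];  Q = [1, 2, 4] / [3]
  Insert 6 (step 5): P = [2, 3, 6] / [7, 8];  Q = [1, 2, 4] / [3, 5]
  Insert 4 (step 6): P = [2, 3, 4] / [6, 8] / [7];  Q = [1, 2, 4] / [3, 5] / [6]
  Insert 5 (step 7): P = [2, 3, 4, 5] / [6, 8] / [7];  Q = [1, 2, 4, 7] / [3, 5] / [6]
  Insert 9 (step 8): P = [2, 3, 4, 5, 9] / [6, 8] / [7];  Q = [1, 2, 4, 7, 8] / [3, 5] / [6]
  Insert 1 (step 9): P = [1, 3, 4, 5, 9] / [2, 8] / [6] / [7];  Q = [1, 2, 4, 7, 8] / [3, 5] / [6] / [9]
Final shape: (5, 2, 1, 1).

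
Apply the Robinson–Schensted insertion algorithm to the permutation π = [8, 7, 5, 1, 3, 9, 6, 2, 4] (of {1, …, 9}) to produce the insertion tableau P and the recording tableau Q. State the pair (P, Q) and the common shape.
P = [1, 2, 4] / [3, 6] / [5, 9] / [7] / [8];  Q = [1, 5, 6] / [2, 7] / [3, 9] / [4] / [8];  common shape = (3, 2, 2, 1, 1)

Row-insert the values π_1, π_2, … into P one at a time, bumping the leftmost entry strictly greater than the inserted value down to the next row. The recording tableau Q records, in position (i, j), the step at which that cell was added to P.
  Insert 8 (step 1): P = [8];  Q = [1]
  Insert 7 (step 2): P = [7] / [8];  Q = [1] / [2]
  Insert 5 (step 3): P = [5] / [7] / [8];  Q = [1] / [2] / [3]
  Insert 1 (step 4): P = [1] / [5] / [7] / [8];  Q = [1] / [2] / [3] / [4]
  Insert 3 (step 5): P = [1, 3] / [5] / [7] / [8];  Q = [1, 5] / [2] / [3] / [4]
  Insert 9 (step 6): P = [1, 3, 9] / [5] / [7] / [8];  Q = [1, 5, 6] / [2] / [3] / [4]
  Insert 6 (step 7): P = [1, 3, 6] / [5, 9] / [7] / [8];  Q = [1, 5, 6] / [2, 7] / [3] / [4]
  Insert 2 (step 8): P = [1, 2, 6] / [3, 9] / [5] / [7] / [8];  Q = [1, 5, 6] / [2, 7] / [3] / [4] / [8]
  Insert 4 (step 9): P = [1, 2, 4] / [3, 6] / [5, 9] / [7] / [8];  Q = [1, 5, 6] / [2, 7] / [3, 9] / [4] / [8]
Final shape: (3, 2, 2, 1, 1).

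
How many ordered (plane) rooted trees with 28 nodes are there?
C_27 = 69533550916004

These ordered rooted trees are counted by the Catalan number C_n = (1/(n + 1)) · C(2n, n). For n = 27: C_27 = (1/28) · C(54, 27) = 1946939425648112/28 = 69533550916004.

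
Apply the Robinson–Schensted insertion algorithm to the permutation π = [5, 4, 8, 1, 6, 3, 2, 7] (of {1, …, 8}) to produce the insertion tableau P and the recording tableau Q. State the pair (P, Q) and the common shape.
P = [1, 2, 7] / [3, 6] / [4, 8] / [5];  Q = [1, 3, 8] / [2, 5] / [4, 6] / [7];  common shape = (3, 2, 2, 1)

Row-insert the values π_1, π_2, … into P one at a time, bumping the leftmost entry strictly greater than the inserted value down to the next row. The recording tableau Q records, in position (i, j), the step at which that cell was added to P.
  Insert 5 (step 1): P = [5];  Q = [1]
  Insert 4 (step 2): P = [4] / [5];  Q = [1] / [2]
  Insert 8 (step 3): P = [4, 8] / [5];  Q = [1, 3] / [2]
  Insert 1 (step 4): P = [1, 8] / [4] / [5];  Q = [1, 3] / [2] / [4]
  Insert 6 (step 5): P = [1, 6] / [4, 8] / [5];  Q = [1, 3] / [2, 5] / [4]
  Insert 3 (step 6): P = [1, 3] / [4, 6] / [5, 8];  Q = [1, 3] / [2, 5] / [4, 6]
  Insert 2 (step 7): P = [1, 2] / [3, 6] / [4, 8] / [5];  Q = [1, 3] / [2, 5] / [4, 6] / [7]
  Insert 7 (step 8): P = [1, 2, 7] / [3, 6] / [4, 8] / [5];  Q = [1, 3, 8] / [2, 5] / [4, 6] / [7]
Final shape: (3, 2, 2, 1).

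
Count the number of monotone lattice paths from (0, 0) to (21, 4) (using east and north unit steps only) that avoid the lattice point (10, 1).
Number of paths = 8646

Total paths from (0, 0) to (21, 4): C(25, 21) = 12650. Paths through (10, 1): (paths (0, 0) → (10, 1)) × (paths (10, 1) → (21, 4)) = C(11, 10) · C(14, 11) = 11 · 364 = 4004. Avoidance count = 12650 − 4004 = 8646.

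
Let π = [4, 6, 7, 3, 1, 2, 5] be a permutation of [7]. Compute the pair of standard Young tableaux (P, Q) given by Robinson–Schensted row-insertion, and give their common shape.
P = [1, 2, 5] / [3, 6, 7] / [4];  Q = [1, 2, 3] / [4, 6, 7] / [5];  common shape = (3, 3, 1)

Row-insert the values π_1, π_2, … into P one at a time, bumping the leftmost entry strictly greater than the inserted value down to the next row. The recording tableau Q records, in position (i, j), the step at which that cell was added to P.
  Insert 4 (step 1): P = [4];  Q = [1]
  Insert 6 (step 2): P = [4, 6];  Q = [1, 2]
  Insert 7 (step 3): P = [4, 6, 7];  Q = [1, 2, 3]
  Insert 3 (step 4): P = [3, 6, 7] / [4];  Q = [1, 2, 3] / [4]
  Insert 1 (step 5): P = [1, 6, 7] / [3] / [4];  Q = [1, 2, 3] / [4] / [5]
  Insert 2 (step 6): P = [1, 2, 7] / [3, 6] / [4];  Q = [1, 2, 3] / [4, 6] / [5]
  Insert 5 (step 7): P = [1, 2, 5] / [3, 6, 7] / [4];  Q = [1, 2, 3] / [4, 6, 7] / [5]
Final shape: (3, 3, 1).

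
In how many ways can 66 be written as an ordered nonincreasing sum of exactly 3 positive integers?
p(66, 3 parts) = 363

Partitions of n into exactly k parts are in bijection with partitions of n − k into at most k parts (subtract 1 from each part). So p(66, exactly 3) = p(63, parts ≤ 3). Computing via the recurrence p(m, j) = p(m, j−1) + p(m−j, j) gives 363.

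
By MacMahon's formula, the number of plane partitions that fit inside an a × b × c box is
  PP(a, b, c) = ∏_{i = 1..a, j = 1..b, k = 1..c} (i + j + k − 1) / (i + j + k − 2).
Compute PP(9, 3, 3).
PP(9, 3, 3) = 572572

Evaluate the triple product over i = 1..9, j = 1..3, k = 1..3. The factors are (2/1) · (3/2) · (4/3) · (3/2) · (4/3) · (5/4) · (4/3) · (5/4) · … (81 factors total). The numerators and denominators telescope so the product is an integer; carrying out the multiplication exactly gives PP(9, 3, 3) = 572572.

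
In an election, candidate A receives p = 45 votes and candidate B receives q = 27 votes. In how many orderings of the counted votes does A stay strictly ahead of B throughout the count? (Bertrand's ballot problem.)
Strict-lead orderings = 11752797069016395728

Total orderings of the 72 votes with 45 for A: C(72, 45) = 47011188276065582912. By the Bertrand ballot formula (Cycle Lemma / reflection principle), the number of orderings in which A is strictly ahead of B throughout is (p − q)/(p + q) · C(p + q, p) = (45 − 27)/(45 + 27) · 47011188276065582912 = 11752797069016395728.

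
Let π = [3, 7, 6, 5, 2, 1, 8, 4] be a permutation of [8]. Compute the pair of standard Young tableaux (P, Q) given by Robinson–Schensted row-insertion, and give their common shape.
P = [1, 4, 8] / [2, 5] / [3] / [6] / [7];  Q = [1, 2, 7] / [3, 8] / [4] / [5] / [6];  common shape = (3, 2, 1, 1, 1)

Row-insert the values π_1, π_2, … into P one at a time, bumping the leftmost entry strictly greater than the inserted value down to the next row. The recording tableau Q records, in position (i, j), the step at which that cell was added to P.
  Insert 3 (step 1): P = [3];  Q = [1]
  Insert 7 (step 2): P = [3, 7];  Q = [1, 2]
  Insert 6 (step 3): P = [3, 6] / [7];  Q = [1, 2] / [3]
  Insert 5 (step 4): P = [3, 5] / [6] / [7];  Q = [1, 2] / [3] / [4]
  Insert 2 (step 5): P = [2, 5] / [3] / [6] / [7];  Q = [1, 2] / [3] / [4] / [5]
  Insert 1 (step 6): P = [1, 5] / [2] / [3] / [6] / [7];  Q = [1, 2] / [3] / [4] / [5] / [6]
  Insert 8 (step 7): P = [1, 5, 8] / [2] / [3] / [6] / [7];  Q = [1, 2, 7] / [3] / [4] / [5] / [6]
  Insert 4 (step 8): P = [1, 4, 8] / [2, 5] / [3] / [6] / [7];  Q = [1, 2, 7] / [3, 8] / [4] / [5] / [6]
Final shape: (3, 2, 1, 1, 1).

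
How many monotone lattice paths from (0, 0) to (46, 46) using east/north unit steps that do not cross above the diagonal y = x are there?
C_46 = 8740328711533173390046320

These NE paths below the diagonal are counted by the Catalan number C_n = (1/(n + 1)) · C(2n, n). For n = 46: C_46 = (1/47) · C(92, 46) = 410795449442059149332177040/47 = 8740328711533173390046320.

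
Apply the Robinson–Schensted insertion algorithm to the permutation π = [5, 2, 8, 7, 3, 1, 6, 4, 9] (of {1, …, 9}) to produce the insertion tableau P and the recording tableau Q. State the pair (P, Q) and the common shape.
P = [1, 3, 4, 9] / [2, 6] / [5, 7] / [8];  Q = [1, 3, 7, 9] / [2, 4] / [5, 8] / [6];  common shape = (4, 2, 2, 1)

Row-insert the values π_1, π_2, … into P one at a time, bumping the leftmost entry strictly greater than the inserted value down to the next row. The recording tableau Q records, in position (i, j), the step at which that cell was added to P.
  Insert 5 (step 1): P = [5];  Q = [1]
  Insert 2 (step 2): P = [2] / [5];  Q = [1] / [2]
  Insert 8 (step 3): P = [2, 8] / [5];  Q = [1, 3] / [2]
  Insert 7 (step 4): P = [2, 7] / [5, 8];  Q = [1, 3] / [2, 4]
  Insert 3 (step 5): P = [2, 3] / [5, 7] / [8];  Q = [1, 3] / [2, 4] / [5]
  Insert 1 (step 6): P = [1, 3] / [2, 7] / [5] / [8];  Q = [1, 3] / [2, 4] / [5] / [6]
  Insert 6 (step 7): P = [1, 3, 6] / [2, 7] / [5] / [8];  Q = [1, 3, 7] / [2, 4] / [5] / [6]
  Insert 4 (step 8): P = [1, 3, 4] / [2, 6] / [5, 7] / [8];  Q = [1, 3, 7] / [2, 4] / [5, 8] / [6]
  Insert 9 (step 9): P = [1, 3, 4, 9] / [2, 6] / [5, 7] / [8];  Q = [1, 3, 7, 9] / [2, 4] / [5, 8] / [6]
Final shape: (4, 2, 2, 1).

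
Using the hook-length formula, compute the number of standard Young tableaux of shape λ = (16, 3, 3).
# SYT of shape (16, 3, 3) = 256025

Hook-length formula: f^λ = n! / Π hook(c), product over all cells c of the Young diagram. For λ = (16, 3, 3), n = 22 boxes. Hook lengths by row (left-to-right, top-to-bottom): [18, 17, 16, 13, 12, 11, 10, 9, 8, 7, 6, 5, 4, 3, 2, 1]; [4, 3, 2]; [3, 2, 1]. Product of hooks = 4390199112499200. So f^λ = 22! / 4390199112499200 = 1124000727777607680000 / 4390199112499200 = 256025.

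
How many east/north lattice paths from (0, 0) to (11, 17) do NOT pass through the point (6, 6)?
Number of paths = 17438148

Total paths from (0, 0) to (11, 17): C(28, 11) = 21474180. Paths through (6, 6): (paths (0, 0) → (6, 6)) × (paths (6, 6) → (11, 17)) = C(12, 6) · C(16, 5) = 924 · 4368 = 4036032. Avoidance count = 21474180 − 4036032 = 17438148.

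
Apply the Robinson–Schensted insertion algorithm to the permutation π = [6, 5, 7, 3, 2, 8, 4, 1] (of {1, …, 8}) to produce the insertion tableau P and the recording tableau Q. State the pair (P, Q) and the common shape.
P = [1, 4, 8] / [2, 7] / [3] / [5] / [6];  Q = [1, 3, 6] / [2, 7] / [4] / [5] / [8];  common shape = (3, 2, 1, 1, 1)

Row-insert the values π_1, π_2, … into P one at a time, bumping the leftmost entry strictly greater than the inserted value down to the next row. The recording tableau Q records, in position (i, j), the step at which that cell was added to P.
  Insert 6 (step 1): P = [6];  Q = [1]
  Insert 5 (step 2): P = [5] / [6];  Q = [1] / [2]
  Insert 7 (step 3): P = [5, 7] / [6];  Q = [1, 3] / [2]
  Insert 3 (step 4): P = [3, 7] / [5] / [6];  Q = [1, 3] / [2] / [4]
  Insert 2 (step 5): P = [2, 7] / [3] / [5] / [6];  Q = [1, 3] / [2] / [4] / [5]
  Insert 8 (step 6): P = [2, 7, 8] / [3] / [5] / [6];  Q = [1, 3, 6] / [2] / [4] / [5]
  Insert 4 (step 7): P = [2, 4, 8] / [3, 7] / [5] / [6];  Q = [1, 3, 6] / [2, 7] / [4] / [5]
  Insert 1 (step 8): P = [1, 4, 8] / [2, 7] / [3] / [5] / [6];  Q = [1, 3, 6] / [2, 7] / [4] / [5] / [8]
Final shape: (3, 2, 1, 1, 1).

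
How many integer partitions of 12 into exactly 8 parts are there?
p(12, 8 parts) = 5

Partitions of n into exactly k parts ↔ partitions of n − k into at most k parts (subtract 1 from each part). For n = 12, k = 8, the partitions are: 5+1+1+1+1+1+1+1, 4+2+1+1+1+1+1+1, 3+3+1+1+1+1+1+1, 3+2+2+1+1+1+1+1, 2+2+2+2+1+1+1+1. Count = 5.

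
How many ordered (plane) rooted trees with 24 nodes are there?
C_23 = 343059613650

These ordered rooted trees are counted by the Catalan number C_n = (1/(n + 1)) · C(2n, n). For n = 23: C_23 = (1/24) · C(46, 23) = 8233430727600/24 = 343059613650.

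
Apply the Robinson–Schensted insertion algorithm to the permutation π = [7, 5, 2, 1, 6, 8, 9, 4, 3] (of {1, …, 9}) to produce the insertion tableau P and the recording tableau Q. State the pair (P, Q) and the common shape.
P = [1, 3, 8, 9] / [2, 4] / [5, 6] / [7];  Q = [1, 5, 6, 7] / [2, 8] / [3, 9] / [4];  common shape = (4, 2, 2, 1)

Row-insert the values π_1, π_2, … into P one at a time, bumping the leftmost entry strictly greater than the inserted value down to the next row. The recording tableau Q records, in position (i, j), the step at which that cell was added to P.
  Insert 7 (step 1): P = [7];  Q = [1]
  Insert 5 (step 2): P = [5] / [7];  Q = [1] / [2]
  Insert 2 (step 3): P = [2] / [5] / [7];  Q = [1] / [2] / [3]
  Insert 1 (step 4): P = [1] / [2] / [5] / [7];  Q = [1] / [2] / [3] / [4]
  Insert 6 (step 5): P = [1, 6] / [2] / [5] / [7];  Q = [1, 5] / [2] / [3] / [4]
  Insert 8 (step 6): P = [1, 6, 8] / [2] / [5] / [7];  Q = [1, 5, 6] / [2] / [3] / [4]
  Insert 9 (step 7): P = [1, 6, 8, 9] / [2] / [5] / [7];  Q = [1, 5, 6, 7] / [2] / [3] / [4]
  Insert 4 (step 8): P = [1, 4, 8, 9] / [2, 6] / [5] / [7];  Q = [1, 5, 6, 7] / [2, 8] / [3] / [4]
  Insert 3 (step 9): P = [1, 3, 8, 9] / [2, 4] / [5, 6] / [7];  Q = [1, 5, 6, 7] / [2, 8] / [3, 9] / [4]
Final shape: (4, 2, 2, 1).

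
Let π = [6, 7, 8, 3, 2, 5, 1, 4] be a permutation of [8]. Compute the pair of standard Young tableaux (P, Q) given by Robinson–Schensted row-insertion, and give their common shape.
P = [1, 4, 8] / [2, 5] / [3, 7] / [6];  Q = [1, 2, 3] / [4, 6] / [5, 8] / [7];  common shape = (3, 2, 2, 1)

Row-insert the values π_1, π_2, … into P one at a time, bumping the leftmost entry strictly greater than the inserted value down to the next row. The recording tableau Q records, in position (i, j), the step at which that cell was added to P.
  Insert 6 (step 1): P = [6];  Q = [1]
  Insert 7 (step 2): P = [6, 7];  Q = [1, 2]
  Insert 8 (step 3): P = [6, 7, 8];  Q = [1, 2, 3]
  Insert 3 (step 4): P = [3, 7, 8] / [6];  Q = [1, 2, 3] / [4]
  Insert 2 (step 5): P = [2, 7, 8] / [3] / [6];  Q = [1, 2, 3] / [4] / [5]
  Insert 5 (step 6): P = [2, 5, 8] / [3, 7] / [6];  Q = [1, 2, 3] / [4, 6] / [5]
  Insert 1 (step 7): P = [1, 5, 8] / [2, 7] / [3] / [6];  Q = [1, 2, 3] / [4, 6] / [5] / [7]
  Insert 4 (step 8): P = [1, 4, 8] / [2, 5] / [3, 7] / [6];  Q = [1, 2, 3] / [4, 6] / [5, 8] / [7]
Final shape: (3, 2, 2, 1).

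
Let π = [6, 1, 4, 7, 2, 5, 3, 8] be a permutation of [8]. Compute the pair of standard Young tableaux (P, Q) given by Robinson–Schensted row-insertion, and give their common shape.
P = [1, 2, 3, 8] / [4, 5] / [6, 7];  Q = [1, 3, 4, 8] / [2, 6] / [5, 7];  common shape = (4, 2, 2)

Row-insert the values π_1, π_2, … into P one at a time, bumping the leftmost entry strictly greater than the inserted value down to the next row. The recording tableau Q records, in position (i, j), the step at which that cell was added to P.
  Insert 6 (step 1): P = [6];  Q = [1]
  Insert 1 (step 2): P = [1] / [6];  Q = [1] / [2]
  Insert 4 (step 3): P = [1, 4] / [6];  Q = [1, 3] / [2]
  Insert 7 (step 4): P = [1, 4, 7] / [6];  Q = [1, 3, 4] / [2]
  Insert 2 (step 5): P = [1, 2, 7] / [4] / [6];  Q = [1, 3, 4] / [2] / [5]
  Insert 5 (step 6): P = [1, 2, 5] / [4, 7] / [6];  Q = [1, 3, 4] / [2, 6] / [5]
  Insert 3 (step 7): P = [1, 2, 3] / [4, 5] / [6, 7];  Q = [1, 3, 4] / [2, 6] / [5, 7]
  Insert 8 (step 8): P = [1, 2, 3, 8] / [4, 5] / [6, 7];  Q = [1, 3, 4, 8] / [2, 6] / [5, 7]
Final shape: (4, 2, 2).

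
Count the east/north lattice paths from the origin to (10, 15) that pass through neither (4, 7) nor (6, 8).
Number of paths = 1613480

Inclusion–exclusion. Total paths: C(25, 10) = 3268760. Through P₁: C(11, 4)·C(14, 6) = 990990. Through P₂: C(14, 6)·C(11, 4) = 990990. Since P₁ is strictly southwest of P₂, a monotone path through both must visit P₁ then P₂; paths through both = C(11, 4)·C(3, 2)·C(11, 4) = 326700. Avoid both = 3268760 − 990990 − 990990 + 326700 = 1613480.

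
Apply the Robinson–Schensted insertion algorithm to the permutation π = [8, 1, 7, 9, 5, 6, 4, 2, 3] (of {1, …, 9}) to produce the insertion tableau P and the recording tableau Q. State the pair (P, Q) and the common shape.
P = [1, 2, 3] / [4, 6] / [5, 9] / [7] / [8];  Q = [1, 3, 4] / [2, 6] / [5, 9] / [7] / [8];  common shape = (3, 2, 2, 1, 1)

Row-insert the values π_1, π_2, … into P one at a time, bumping the leftmost entry strictly greater than the inserted value down to the next row. The recording tableau Q records, in position (i, j), the step at which that cell was added to P.
  Insert 8 (step 1): P = [8];  Q = [1]
  Insert 1 (step 2): P = [1] / [8];  Q = [1] / [2]
  Insert 7 (step 3): P = [1, 7] / [8];  Q = [1, 3] / [2]
  Insert 9 (step 4): P = [1, 7, 9] / [8];  Q = [1, 3, 4] / [2]
  Insert 5 (step 5): P = [1, 5, 9] / [7] / [8];  Q = [1, 3, 4] / [2] / [5]
  Insert 6 (step 6): P = [1, 5, 6] / [7, 9] / [8];  Q = [1, 3, 4] / [2, 6] / [5]
  Insert 4 (step 7): P = [1, 4, 6] / [5, 9] / [7] / [8];  Q = [1, 3, 4] / [2, 6] / [5] / [7]
  Insert 2 (step 8): P = [1, 2, 6] / [4, 9] / [5] / [7] / [8];  Q = [1, 3, 4] / [2, 6] / [5] / [7] / [8]
  Insert 3 (step 9): P = [1, 2, 3] / [4, 6] / [5, 9] / [7] / [8];  Q = [1, 3, 4] / [2, 6] / [5, 9] / [7] / [8]
Final shape: (3, 2, 2, 1, 1).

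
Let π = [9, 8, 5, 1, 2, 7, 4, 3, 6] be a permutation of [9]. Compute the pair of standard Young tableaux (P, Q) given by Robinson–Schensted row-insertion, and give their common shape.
P = [1, 2, 3, 6] / [4, 7] / [5] / [8] / [9];  Q = [1, 5, 6, 9] / [2, 7] / [3] / [4] / [8];  common shape = (4, 2, 1, 1, 1)

Row-insert the values π_1, π_2, … into P one at a time, bumping the leftmost entry strictly greater than the inserted value down to the next row. The recording tableau Q records, in position (i, j), the step at which that cell was added to P.
  Insert 9 (step 1): P = [9];  Q = [1]
  Insert 8 (step 2): P = [8] / [9];  Q = [1] / [2]
  Insert 5 (step 3): P = [5] / [8] / [9];  Q = [1] / [2] / [3]
  Insert 1 (step 4): P = [1] / [5] / [8] / [9];  Q = [1] / [2] / [3] / [4]
  Insert 2 (step 5): P = [1, 2] / [5] / [8] / [9];  Q = [1, 5] / [2] / [3] / [4]
  Insert 7 (step 6): P = [1, 2, 7] / [5] / [8] / [9];  Q = [1, 5, 6] / [2] / [3] / [4]
  Insert 4 (step 7): P = [1, 2, 4] / [5, 7] / [8] / [9];  Q = [1, 5, 6] / [2, 7] / [3] / [4]
  Insert 3 (step 8): P = [1, 2, 3] / [4, 7] / [5] / [8] / [9];  Q = [1, 5, 6] / [2, 7] / [3] / [4] / [8]
  Insert 6 (step 9): P = [1, 2, 3, 6] / [4, 7] / [5] / [8] / [9];  Q = [1, 5, 6, 9] / [2, 7] / [3] / [4] / [8]
Final shape: (4, 2, 1, 1, 1).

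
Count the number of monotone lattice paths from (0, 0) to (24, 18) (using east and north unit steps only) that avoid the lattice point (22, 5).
Number of paths = 353688644400

Total paths from (0, 0) to (24, 18): C(42, 24) = 353697121050. Paths through (22, 5): (paths (0, 0) → (22, 5)) × (paths (22, 5) → (24, 18)) = C(27, 22) · C(15, 2) = 80730 · 105 = 8476650. Avoidance count = 353697121050 − 8476650 = 353688644400.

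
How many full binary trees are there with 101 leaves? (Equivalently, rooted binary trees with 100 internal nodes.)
C_100 = 896519947090131496687170070074100632420837521538745909320

These full binary trees are counted by the Catalan number C_n = (1/(n + 1)) · C(2n, n). For n = 100: C_100 = (1/101) · C(200, 100) = 90548514656103281165404177077484163874504589675413336841320/101 = 896519947090131496687170070074100632420837521538745909320.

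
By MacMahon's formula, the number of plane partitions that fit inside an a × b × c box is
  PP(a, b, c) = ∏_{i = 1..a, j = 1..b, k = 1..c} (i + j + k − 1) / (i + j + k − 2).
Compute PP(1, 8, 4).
PP(1, 8, 4) = 495

Evaluate the triple product over i = 1..1, j = 1..8, k = 1..4. The factors are (2/1) · (3/2) · (4/3) · (5/4) · (3/2) · (4/3) · (5/4) · (6/5) · … (32 factors total). The numerators and denominators telescope so the product is an integer; carrying out the multiplication exactly gives PP(1, 8, 4) = 495.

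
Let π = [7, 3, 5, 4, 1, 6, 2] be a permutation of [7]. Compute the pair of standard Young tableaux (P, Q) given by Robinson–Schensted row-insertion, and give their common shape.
P = [1, 2, 6] / [3, 4] / [5] / [7];  Q = [1, 3, 6] / [2, 7] / [4] / [5];  common shape = (3, 2, 1, 1)

Row-insert the values π_1, π_2, … into P one at a time, bumping the leftmost entry strictly greater than the inserted value down to the next row. The recording tableau Q records, in position (i, j), the step at which that cell was added to P.
  Insert 7 (step 1): P = [7];  Q = [1]
  Insert 3 (step 2): P = [3] / [7];  Q = [1] / [2]
  Insert 5 (step 3): P = [3, 5] / [7];  Q = [1, 3] / [2]
  Insert 4 (step 4): P = [3, 4] / [5] / [7];  Q = [1, 3] / [2] / [4]
  Insert 1 (step 5): P = [1, 4] / [3] / [5] / [7];  Q = [1, 3] / [2] / [4] / [5]
  Insert 6 (step 6): P = [1, 4, 6] / [3] / [5] / [7];  Q = [1, 3, 6] / [2] / [4] / [5]
  Insert 2 (step 7): P = [1, 2, 6] / [3, 4] / [5] / [7];  Q = [1, 3, 6] / [2, 7] / [4] / [5]
Final shape: (3, 2, 1, 1).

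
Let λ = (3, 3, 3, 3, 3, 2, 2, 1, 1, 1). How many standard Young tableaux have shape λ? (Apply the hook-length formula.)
# SYT of shape (3, 3, 3, 3, 3, 2, 2, 1, 1, 1) = 40738698

Hook-length formula: f^λ = n! / Π hook(c), product over all cells c of the Young diagram. For λ = (3, 3, 3, 3, 3, 2, 2, 1, 1, 1), n = 22 boxes. Hook lengths by row (left-to-right, top-to-bottom): [12, 8, 5]; [11, 7, 4]; [10, 6, 3]; [9, 5, 2]; [8, 4, 1]; [6, 2]; [5, 1]; [3]; [2]; [1]. Product of hooks = 27590492160000. So f^λ = 22! / 27590492160000 = 1124000727777607680000 / 27590492160000 = 40738698.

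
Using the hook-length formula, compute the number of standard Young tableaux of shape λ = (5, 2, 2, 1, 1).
# SYT of shape (5, 2, 2, 1, 1) = 1540

Hook-length formula: f^λ = n! / Π hook(c), product over all cells c of the Young diagram. For λ = (5, 2, 2, 1, 1), n = 11 boxes. Hook lengths by row (left-to-right, top-to-bottom): [9, 6, 3, 2, 1]; [5, 2]; [4, 1]; [2]; [1]. Product of hooks = 25920. So f^λ = 11! / 25920 = 39916800 / 25920 = 1540.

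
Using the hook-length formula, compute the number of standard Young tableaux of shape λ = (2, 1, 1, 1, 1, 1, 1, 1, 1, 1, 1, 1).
# SYT of shape (2, 1, 1, 1, 1, 1, 1, 1, 1, 1, 1, 1) = 12

Hook-length formula: f^λ = n! / Π hook(c), product over all cells c of the Young diagram. For λ = (2, 1, 1, 1, 1, 1, 1, 1, 1, 1, 1, 1), n = 13 boxes. Hook lengths by row (left-to-right, top-to-bottom): [13, 1]; [11]; [10]; [9]; [8]; [7]; [6]; [5]; [4]; [3]; [2]; [1]. Product of hooks = 518918400. So f^λ = 13! / 518918400 = 6227020800 / 518918400 = 12.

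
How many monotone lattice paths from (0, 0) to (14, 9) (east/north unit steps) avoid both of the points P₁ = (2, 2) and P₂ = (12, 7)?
Number of paths = 320642

Inclusion–exclusion. Total paths: C(23, 14) = 817190. Through P₁: C(4, 2)·C(19, 12) = 302328. Through P₂: C(19, 12)·C(4, 2) = 302328. Since P₁ is strictly southwest of P₂, a monotone path through both must visit P₁ then P₂; paths through both = C(4, 2)·C(15, 10)·C(4, 2) = 108108. Avoid both = 817190 − 302328 − 302328 + 108108 = 320642.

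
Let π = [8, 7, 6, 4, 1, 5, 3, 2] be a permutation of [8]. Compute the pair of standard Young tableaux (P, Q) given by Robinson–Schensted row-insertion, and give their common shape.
P = [1, 2] / [3, 5] / [4] / [6] / [7] / [8];  Q = [1, 6] / [2, 7] / [3] / [4] / [5] / [8];  common shape = (2, 2, 1, 1, 1, 1)

Row-insert the values π_1, π_2, … into P one at a time, bumping the leftmost entry strictly greater than the inserted value down to the next row. The recording tableau Q records, in position (i, j), the step at which that cell was added to P.
  Insert 8 (step 1): P = [8];  Q = [1]
  Insert 7 (step 2): P = [7] / [8];  Q = [1] / [2]
  Insert 6 (step 3): P = [6] / [7] / [8];  Q = [1] / [2] / [3]
  Insert 4 (step 4): P = [4] / [6] / [7] / [8];  Q = [1] / [2] / [3] / [4]
  Insert 1 (step 5): P = [1] / [4] / [6] / [7] / [8];  Q = [1] / [2] / [3] / [4] / [5]
  Insert 5 (step 6): P = [1, 5] / [4] / [6] / [7] / [8];  Q = [1, 6] / [2] / [3] / [4] / [5]
  Insert 3 (step 7): P = [1, 3] / [4, 5] / [6] / [7] / [8];  Q = [1, 6] / [2, 7] / [3] / [4] / [5]
  Insert 2 (step 8): P = [1, 2] / [3, 5] / [4] / [6] / [7] / [8];  Q = [1, 6] / [2, 7] / [3] / [4] / [5] / [8]
Final shape: (2, 2, 1, 1, 1, 1).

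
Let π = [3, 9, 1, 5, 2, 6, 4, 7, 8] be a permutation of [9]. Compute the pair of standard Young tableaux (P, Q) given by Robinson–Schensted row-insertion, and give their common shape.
P = [1, 2, 4, 7, 8] / [3, 5, 6] / [9];  Q = [1, 2, 6, 8, 9] / [3, 4, 7] / [5];  common shape = (5, 3, 1)

Row-insert the values π_1, π_2, … into P one at a time, bumping the leftmost entry strictly greater than the inserted value down to the next row. The recording tableau Q records, in position (i, j), the step at which that cell was added to P.
  Insert 3 (step 1): P = [3];  Q = [1]
  Insert 9 (step 2): P = [3, 9];  Q = [1, 2]
  Insert 1 (step 3): P = [1, 9] / [3];  Q = [1, 2] / [3]
  Insert 5 (step 4): P = [1, 5] / [3, 9];  Q = [1, 2] / [3, 4]
  Insert 2 (step 5): P = [1, 2] / [3, 5] / [9];  Q = [1, 2] / [3, 4] / [5]
  Insert 6 (step 6): P = [1, 2, 6] / [3, 5] / [9];  Q = [1, 2, 6] / [3, 4] / [5]
  Insert 4 (step 7): P = [1, 2, 4] / [3, 5, 6] / [9];  Q = [1, 2, 6] / [3, 4, 7] / [5]
  Insert 7 (step 8): P = [1, 2, 4, 7] / [3, 5, 6] / [9];  Q = [1, 2, 6, 8] / [3, 4, 7] / [5]
  Insert 8 (step 9): P = [1, 2, 4, 7, 8] / [3, 5, 6] / [9];  Q = [1, 2, 6, 8, 9] / [3, 4, 7] / [5]
Final shape: (5, 3, 1).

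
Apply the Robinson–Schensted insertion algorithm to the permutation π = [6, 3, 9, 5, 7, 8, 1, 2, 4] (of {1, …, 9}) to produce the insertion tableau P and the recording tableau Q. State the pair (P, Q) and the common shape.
P = [1, 2, 4, 8] / [3, 5, 7] / [6, 9];  Q = [1, 3, 5, 6] / [2, 4, 9] / [7, 8];  common shape = (4, 3, 2)

Row-insert the values π_1, π_2, … into P one at a time, bumping the leftmost entry strictly greater than the inserted value down to the next row. The recording tableau Q records, in position (i, j), the step at which that cell was added to P.
  Insert 6 (step 1): P = [6];  Q = [1]
  Insert 3 (step 2): P = [3] / [6];  Q = [1] / [2]
  Insert 9 (step 3): P = [3, 9] / [6];  Q = [1, 3] / [2]
  Insert 5 (step 4): P = [3, 5] / [6, 9];  Q = [1, 3] / [2, 4]
  Insert 7 (step 5): P = [3, 5, 7] / [6, 9];  Q = [1, 3, 5] / [2, 4]
  Insert 8 (step 6): P = [3, 5, 7, 8] / [6, 9];  Q = [1, 3, 5, 6] / [2, 4]
  Insert 1 (step 7): P = [1, 5, 7, 8] / [3, 9] / [6];  Q = [1, 3, 5, 6] / [2, 4] / [7]
  Insert 2 (step 8): P = [1, 2, 7, 8] / [3, 5] / [6, 9];  Q = [1, 3, 5, 6] / [2, 4] / [7, 8]
  Insert 4 (step 9): P = [1, 2, 4, 8] / [3, 5, 7] / [6, 9];  Q = [1, 3, 5, 6] / [2, 4, 9] / [7, 8]
Final shape: (4, 3, 2).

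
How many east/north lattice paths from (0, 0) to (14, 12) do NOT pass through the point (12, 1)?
Number of paths = 9656686

Total paths from (0, 0) to (14, 12): C(26, 14) = 9657700. Paths through (12, 1): (paths (0, 0) → (12, 1)) × (paths (12, 1) → (14, 12)) = C(13, 12) · C(13, 2) = 13 · 78 = 1014. Avoidance count = 9657700 − 1014 = 9656686.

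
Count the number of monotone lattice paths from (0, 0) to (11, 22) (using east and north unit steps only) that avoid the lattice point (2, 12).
Number of paths = 185130322

Total paths from (0, 0) to (11, 22): C(33, 11) = 193536720. Paths through (2, 12): (paths (0, 0) → (2, 12)) × (paths (2, 12) → (11, 22)) = C(14, 2) · C(19, 9) = 91 · 92378 = 8406398. Avoidance count = 193536720 − 8406398 = 185130322.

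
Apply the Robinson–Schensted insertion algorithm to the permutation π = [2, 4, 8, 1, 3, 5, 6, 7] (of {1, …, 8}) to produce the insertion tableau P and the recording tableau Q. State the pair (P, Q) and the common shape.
P = [1, 3, 5, 6, 7] / [2, 4, 8];  Q = [1, 2, 3, 7, 8] / [4, 5, 6];  common shape = (5, 3)

Row-insert the values π_1, π_2, … into P one at a time, bumping the leftmost entry strictly greater than the inserted value down to the next row. The recording tableau Q records, in position (i, j), the step at which that cell was added to P.
  Insert 2 (step 1): P = [2];  Q = [1]
  Insert 4 (step 2): P = [2, 4];  Q = [1, 2]
  Insert 8 (step 3): P = [2, 4, 8];  Q = [1, 2, 3]
  Insert 1 (step 4): P = [1, 4, 8] / [2];  Q = [1, 2, 3] / [4]
  Insert 3 (step 5): P = [1, 3, 8] / [2, 4];  Q = [1, 2, 3] / [4, 5]
  Insert 5 (step 6): P = [1, 3, 5] / [2, 4, 8];  Q = [1, 2, 3] / [4, 5, 6]
  Insert 6 (step 7): P = [1, 3, 5, 6] / [2, 4, 8];  Q = [1, 2, 3, 7] / [4, 5, 6]
  Insert 7 (step 8): P = [1, 3, 5, 6, 7] / [2, 4, 8];  Q = [1, 2, 3, 7, 8] / [4, 5, 6]
Final shape: (5, 3).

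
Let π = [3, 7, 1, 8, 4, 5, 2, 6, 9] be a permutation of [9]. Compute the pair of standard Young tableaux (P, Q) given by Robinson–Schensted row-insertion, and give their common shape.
P = [1, 2, 5, 6, 9] / [3, 4, 8] / [7];  Q = [1, 2, 4, 8, 9] / [3, 5, 6] / [7];  common shape = (5, 3, 1)

Row-insert the values π_1, π_2, … into P one at a time, bumping the leftmost entry strictly greater than the inserted value down to the next row. The recording tableau Q records, in position (i, j), the step at which that cell was added to P.
  Insert 3 (step 1): P = [3];  Q = [1]
  Insert 7 (step 2): P = [3, 7];  Q = [1, 2]
  Insert 1 (step 3): P = [1, 7] / [3];  Q = [1, 2] / [3]
  Insert 8 (step 4): P = [1, 7, 8] / [3];  Q = [1, 2, 4] / [3]
  Insert 4 (step 5): P = [1, 4, 8] / [3, 7];  Q = [1, 2, 4] / [3, 5]
  Insert 5 (step 6): P = [1, 4, 5] / [3, 7, 8];  Q = [1, 2, 4] / [3, 5, 6]
  Insert 2 (step 7): P = [1, 2, 5] / [3, 4, 8] / [7];  Q = [1, 2, 4] / [3, 5, 6] / [7]
  Insert 6 (step 8): P = [1, 2, 5, 6] / [3, 4, 8] / [7];  Q = [1, 2, 4, 8] / [3, 5, 6] / [7]
  Insert 9 (step 9): P = [1, 2, 5, 6, 9] / [3, 4, 8] / [7];  Q = [1, 2, 4, 8, 9] / [3, 5, 6] / [7]
Final shape: (5, 3, 1).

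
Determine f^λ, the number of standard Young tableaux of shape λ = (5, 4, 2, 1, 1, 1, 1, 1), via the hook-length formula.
# SYT of shape (5, 4, 2, 1, 1, 1, 1, 1) = 360360

Hook-length formula: f^λ = n! / Π hook(c), product over all cells c of the Young diagram. For λ = (5, 4, 2, 1, 1, 1, 1, 1), n = 16 boxes. Hook lengths by row (left-to-right, top-to-bottom): [12, 6, 4, 3, 1]; [10, 4, 2, 1]; [7, 1]; [5]; [4]; [3]; [2]; [1]. Product of hooks = 58060800. So f^λ = 16! / 58060800 = 20922789888000 / 58060800 = 360360.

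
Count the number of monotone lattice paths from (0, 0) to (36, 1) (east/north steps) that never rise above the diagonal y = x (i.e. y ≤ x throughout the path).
Number of paths = 36

By the reflection principle (André's argument), the number of monotone paths to (36, 1) with n ≤ m that never go above y = x is C(37, 36) − C(37, 37) = 37 − 1 = 36.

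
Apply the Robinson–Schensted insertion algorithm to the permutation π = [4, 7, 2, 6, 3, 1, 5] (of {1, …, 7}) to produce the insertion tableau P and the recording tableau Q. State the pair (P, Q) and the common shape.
P = [1, 3, 5] / [2, 6] / [4] / [7];  Q = [1, 2, 7] / [3, 4] / [5] / [6];  common shape = (3, 2, 1, 1)

Row-insert the values π_1, π_2, … into P one at a time, bumping the leftmost entry strictly greater than the inserted value down to the next row. The recording tableau Q records, in position (i, j), the step at which that cell was added to P.
  Insert 4 (step 1): P = [4];  Q = [1]
  Insert 7 (step 2): P = [4, 7];  Q = [1, 2]
  Insert 2 (step 3): P = [2, 7] / [4];  Q = [1, 2] / [3]
  Insert 6 (step 4): P = [2, 6] / [4, 7];  Q = [1, 2] / [3, 4]
  Insert 3 (step 5): P = [2, 3] / [4, 6] / [7];  Q = [1, 2] / [3, 4] / [5]
  Insert 1 (step 6): P = [1, 3] / [2, 6] / [4] / [7];  Q = [1, 2] / [3, 4] / [5] / [6]
  Insert 5 (step 7): P = [1, 3, 5] / [2, 6] / [4] / [7];  Q = [1, 2, 7] / [3, 4] / [5] / [6]
Final shape: (3, 2, 1, 1).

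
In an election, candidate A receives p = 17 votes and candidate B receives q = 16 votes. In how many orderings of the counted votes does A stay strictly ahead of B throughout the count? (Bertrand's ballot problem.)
Strict-lead orderings = 35357670

Total orderings of the 33 votes with 17 for A: C(33, 17) = 1166803110. By the Bertrand ballot formula (Cycle Lemma / reflection principle), the number of orderings in which A is strictly ahead of B throughout is (p − q)/(p + q) · C(p + q, p) = (17 − 16)/(17 + 16) · 1166803110 = 35357670.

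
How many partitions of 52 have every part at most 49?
p(52, parts ≤ 49) = 281585

Use the recurrence p(n, m) = p(n, m−1) + p(n−m, m): either the largest part is < m (count p(n, m−1)) or the largest part is exactly m (remove one copy of m, count p(n−m, m)). With p(0, ·) = 1 this gives p(52, parts ≤ 49) = 281585. (By conjugating Young diagrams, this also counts partitions of 52 into at most 49 parts.)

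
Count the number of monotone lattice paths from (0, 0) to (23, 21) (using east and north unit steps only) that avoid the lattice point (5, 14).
Number of paths = 2007026820480

Total paths from (0, 0) to (23, 21): C(44, 23) = 2012616400080. Paths through (5, 14): (paths (0, 0) → (5, 14)) × (paths (5, 14) → (23, 21)) = C(19, 5) · C(25, 18) = 11628 · 480700 = 5589579600. Avoidance count = 2012616400080 − 5589579600 = 2007026820480.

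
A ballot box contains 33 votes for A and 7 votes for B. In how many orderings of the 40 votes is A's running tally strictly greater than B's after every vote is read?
Strict-lead orderings = 12118314

Total orderings of the 40 votes with 33 for A: C(40, 33) = 18643560. By the Bertrand ballot formula (Cycle Lemma / reflection principle), the number of orderings in which A is strictly ahead of B throughout is (p − q)/(p + q) · C(p + q, p) = (33 − 7)/(33 + 7) · 18643560 = 12118314.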